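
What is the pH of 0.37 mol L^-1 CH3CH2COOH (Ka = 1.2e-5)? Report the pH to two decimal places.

pH = 2.68

CH3CH2COOH ⇌ CH3CH2COO- + H+
Ka = [H+]²/(0.37 − [H+]) = 1.2 × 10^-5
Assume [H+] ≪ 0.37: [H+] ≈ √(1.2 × 10^-5 × 0.37) = 2.11 × 10^-3 M
([H+]/C₀ = 0.57% < 5%, so the approximation holds.)
pH = −log(2.11 × 10^-3) = 2.68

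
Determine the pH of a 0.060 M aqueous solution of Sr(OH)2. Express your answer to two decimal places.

pH = 13.08

Sr(OH)2 is a strong base (each formula unit releases 2 OH-); [OH-] = 0.12 M.
pOH = -log(0.12) = 0.92
pH = 14.00 - 0.92 = 13.08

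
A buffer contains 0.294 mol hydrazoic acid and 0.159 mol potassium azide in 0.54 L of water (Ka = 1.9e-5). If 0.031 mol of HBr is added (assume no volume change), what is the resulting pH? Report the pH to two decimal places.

pH = 4.32

Added H+ converts N3- to HN3: HN3 → 0.325 mol, N3- → 0.128 mol.
pKa = −log(1.9 × 10^-5) = 4.721
pH = pKa + log([A⁻]/[HA]) = 4.721 + log(0.128/0.325) = 4.721 -0.405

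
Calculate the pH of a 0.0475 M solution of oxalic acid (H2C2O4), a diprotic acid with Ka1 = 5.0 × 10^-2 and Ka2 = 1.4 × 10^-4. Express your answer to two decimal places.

Ka1 ≫ Ka2, so treat the first dissociation as the only significant source of H+.
Ka1 = x²/(0.0475 − x) = 5.0 × 10^-2
Solving the quadratic: x = (−Ka1 + √(Ka1² + 4·Ka1·C₀))/2 = 2.98 × 10^-2 M
pH = −log(2.98 × 10^-2) = 1.53

pH = 1.53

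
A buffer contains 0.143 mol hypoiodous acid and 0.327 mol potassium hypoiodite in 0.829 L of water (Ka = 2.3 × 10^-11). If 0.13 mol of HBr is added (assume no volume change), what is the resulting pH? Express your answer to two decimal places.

After neutralization: n(HOI) = 0.273 mol, n(OI-) = 0.197 mol.
pKa = −log(2.3 × 10^-11) = 10.638
Henderson–Hasselbalch with mole ratio 0.197/0.273: pH = 10.638 + (-0.142)

pH = 10.50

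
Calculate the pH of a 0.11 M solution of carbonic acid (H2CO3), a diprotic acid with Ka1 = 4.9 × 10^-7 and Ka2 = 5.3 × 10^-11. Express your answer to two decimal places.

pH = 3.63

Ka1 ≫ Ka2, so treat the first dissociation as the only significant source of H+.
Ka1 = x²/(0.11 − x) = 4.9 × 10^-7
x ≈ √(4.9 × 10^-7 × 0.11) = 2.32 × 10^-4 M
pH = −log(2.32 × 10^-4) = 3.63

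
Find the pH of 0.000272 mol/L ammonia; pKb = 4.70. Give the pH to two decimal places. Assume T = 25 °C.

pH = 9.81

NH3 + H2O ⇌ NH4+ + OH-
Kb = 10^(−4.70) = 2.00 × 10^-5
Let x = [OH-] at equilibrium. Kb = x²/(0.000272 − x).
The 5% rule fails; solving x² + Kb·x − Kb·C₀ = 0 exactly:
x = [−2e-05 + √(2e-05² + 2.18e-08)]/2 = 6.44 × 10^-5 M
pOH = 4.19, so pH = 14.00 − pOH = 9.81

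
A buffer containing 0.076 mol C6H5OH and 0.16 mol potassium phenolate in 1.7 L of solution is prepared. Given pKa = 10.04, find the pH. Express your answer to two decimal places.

Henderson–Hasselbalch: pH = pKa + log([C6H5O-]/[C6H5OH]) = 10.04 + log(0.16/0.076)
pH = 10.04 + (+0.323) = 10.36

pH = 10.36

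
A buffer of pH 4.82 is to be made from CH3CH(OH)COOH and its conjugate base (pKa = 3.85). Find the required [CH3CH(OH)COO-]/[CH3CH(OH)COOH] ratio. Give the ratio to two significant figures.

pH = pKa + log(r) ⇒ log(r) = 4.82 − 3.85 = +0.97
r = [CH3CH(OH)COO-]/[CH3CH(OH)COOH] = 10^(+0.97) = 9.33

ratio = 9.3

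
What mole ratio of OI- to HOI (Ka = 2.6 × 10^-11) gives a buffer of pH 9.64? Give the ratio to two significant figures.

pKa = -log(2.6 × 10^-11) = 10.585
pH = pKa + log(r) ⇒ log(r) = 9.64 − 10.585 = -0.945
r = [OI-]/[HOI] = 10^(-0.945) = 0.114

ratio = 0.11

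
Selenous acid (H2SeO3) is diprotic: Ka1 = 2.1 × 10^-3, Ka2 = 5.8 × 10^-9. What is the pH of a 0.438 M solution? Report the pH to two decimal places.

Since Ka1 ≫ Ka2, the first ionization dominates [H+].
Ka1 = x²/(0.438 − x) = 2.1 × 10^-3
Solving the quadratic: x = (−Ka1 + √(Ka1² + 4·Ka1·C₀))/2 = 2.93 × 10^-2 M
pH = −log(2.93 × 10^-2) = 1.53

pH = 1.53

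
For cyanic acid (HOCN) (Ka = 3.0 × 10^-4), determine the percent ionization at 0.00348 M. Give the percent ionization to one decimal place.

25.4%

HOCN ⇌ OCN- + H+; let x = [H+] at equilibrium.
Ka = x²/(C₀ − x); solving the quadratic gives x = 8.83 × 10^-4 M.
% ionization = x/C₀ × 100% = 8.83 × 10^-4/0.00348 × 100% = 25.4%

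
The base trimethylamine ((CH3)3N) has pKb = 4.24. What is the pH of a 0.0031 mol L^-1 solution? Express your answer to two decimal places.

pH = 10.60

(CH3)3N + H2O ⇌ (CH3)3NH+ + OH-
Kb = 10^(−4.24) = 5.75 × 10^-5
Kb = x²/(0.0031 − x) = 5.75 × 10^-5
The 5% rule fails; solving x² + Kb·x − Kb·C₀ = 0 exactly:
x = [−5.75e-05 + √(5.75e-05² + 7.13e-07)]/2 = 3.94 × 10^-4 M
pOH = −log(3.94 × 10^-4) = 3.40; pH = 14.00 − 3.40 = 10.60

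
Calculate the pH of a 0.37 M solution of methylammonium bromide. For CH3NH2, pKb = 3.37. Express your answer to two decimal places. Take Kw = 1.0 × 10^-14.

pH = 5.53

CH3NH3+ is the conjugate acid of the weak base CH3NH2.
Kb = 10^(−3.37) = 4.27 × 10^-4
Ka = Kw/Kb = 1.0×10^-14 / 4.27 × 10^-4 = 2.34 × 10^-11
From the ICE table, Ka = x²/(0.37 − x) = 2.34 × 10^-11.
Neglecting x in the denominator: x = √(2.34 × 10^-11 × 0.37) = 2.94 × 10^-6 M
pH = −log[H+] = −log(2.94 × 10^-6) = 5.53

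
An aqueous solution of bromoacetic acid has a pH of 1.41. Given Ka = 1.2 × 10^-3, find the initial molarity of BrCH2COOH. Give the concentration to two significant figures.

[H+] = 10^(-1.41) = 3.89 × 10^-2 M = x
Ka = x²/(C₀ − x) ⇒ C₀ = x + x²/Ka
C₀ = 3.89 × 10^-2 + (3.89 × 10^-2)²/(1.2 × 10^-3) = 1.30 M

C₀ = 1.3 M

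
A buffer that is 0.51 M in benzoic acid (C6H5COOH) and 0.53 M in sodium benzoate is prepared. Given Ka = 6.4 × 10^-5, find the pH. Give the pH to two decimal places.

pH = 4.21

pKa = −log(6.4 × 10^-5) = 4.194
Using pH = pKa + log([base]/[acid]) with [base]/[acid] = 0.53/0.51:
pH = 4.194 + (+0.017) = 4.21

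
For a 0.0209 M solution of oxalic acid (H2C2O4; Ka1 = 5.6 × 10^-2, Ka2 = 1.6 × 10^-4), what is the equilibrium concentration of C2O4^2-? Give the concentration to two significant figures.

1.6 × 10^-4 M

First ionization gives [H+] ≈ [HC2O4-] = 1.62 × 10^-2 M.
Second step: Ka2 = [H+][C2O4^2-]/[HC2O4-] ≈ [C2O4^2-] (since [H+] ≈ [HC2O4-]).
So [C2O4^2-] ≈ Ka2.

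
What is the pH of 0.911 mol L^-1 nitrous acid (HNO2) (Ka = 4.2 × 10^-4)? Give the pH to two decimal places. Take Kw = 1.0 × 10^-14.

pH = 1.71

HNO2 ⇌ NO2- + H+
Let x = [H+] at equilibrium. Ka = x²/(0.911 − x).
Assume x ≪ 0.911: x ≈ √(4.2 × 10^-4 × 0.911) = 1.96 × 10^-2 M
(x/C₀ = 2.1% < 5%, so the approximation holds.)
pH = −log[H+] = −log(1.96 × 10^-2) = 1.71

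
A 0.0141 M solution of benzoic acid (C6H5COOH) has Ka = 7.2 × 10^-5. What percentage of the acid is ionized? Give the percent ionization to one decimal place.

6.9%

C6H5COOH ⇌ C6H5COO- + H+; let x = [H+] at equilibrium.
Solve x² + 7.2e-05x − 1.02e-06 = 0 → x = 9.72 × 10^-4 M
% ionization = x/C₀ × 100% = 9.72 × 10^-4/0.0141 × 100% = 6.9%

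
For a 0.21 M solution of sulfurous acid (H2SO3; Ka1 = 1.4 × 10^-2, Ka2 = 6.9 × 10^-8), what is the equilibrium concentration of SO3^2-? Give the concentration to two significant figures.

First ionization gives [H+] ≈ [HSO3-] = 4.77 × 10^-2 M.
Second step: Ka2 = [H+][SO3^2-]/[HSO3-] ≈ [SO3^2-] (since [H+] ≈ [HSO3-]).
So [SO3^2-] ≈ Ka2.

6.9 × 10^-8 M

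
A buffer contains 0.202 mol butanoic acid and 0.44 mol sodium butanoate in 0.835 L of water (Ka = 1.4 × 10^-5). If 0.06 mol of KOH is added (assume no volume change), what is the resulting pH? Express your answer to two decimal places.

pH = 5.40

OH- converts CH3(CH2)2COOH to CH3(CH2)2COO-: CH3(CH2)2COOH → 0.142 mol, CH3(CH2)2COO- → 0.5 mol.
pKa = −log(1.4 × 10^-5) = 4.854
Henderson–Hasselbalch with mole ratio 0.5/0.142: pH = 4.854 + (+0.547)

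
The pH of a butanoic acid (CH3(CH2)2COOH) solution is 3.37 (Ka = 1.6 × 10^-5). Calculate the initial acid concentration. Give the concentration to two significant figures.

C₀ = 1.2 × 10^-2 M

[H+] = 10^(-3.37) = 4.27 × 10^-4 M = x
Ka = x²/(C₀ − x) ⇒ C₀ = x + x²/Ka
C₀ = 4.27 × 10^-4 + (4.27 × 10^-4)²/(1.6 × 10^-5) = 1.18 × 10^-2 M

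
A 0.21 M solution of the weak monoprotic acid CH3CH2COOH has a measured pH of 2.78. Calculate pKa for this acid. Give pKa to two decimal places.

[H+] = 10^(-2.78) = 1.66 × 10^-3 M
At equilibrium [HA] = 0.21 − 1.66 × 10^-3 = 2.08 × 10^-1 M
Ka = [H+][A-]/[HA] = (1.66 × 10^-3)² / 2.08 × 10^-1 = 1.32 × 10^-5
pKa = -log(1.32 × 10^-5) = 4.88

pKa = 4.88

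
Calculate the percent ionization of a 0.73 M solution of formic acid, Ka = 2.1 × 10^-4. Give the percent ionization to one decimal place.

HCOOH ⇌ HCOO- + H+; let x = [H+] at equilibrium.
x ≈ √(Ka·C₀) = √(2.1 × 10^-4 × 0.73) = 1.24 × 10^-2 M
Fraction ionized = 1.24 × 10^-2 / 0.73 = 0.0170 → 1.7%

1.7%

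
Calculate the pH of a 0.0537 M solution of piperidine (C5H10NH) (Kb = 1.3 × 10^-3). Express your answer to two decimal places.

pH = 11.89

C5H10NH + H2O ⇌ C5H10NH2+ + OH-
Let x = [OH-] at equilibrium. Kb = x²/(0.0537 − x).
Here C₀/Kb ≈ 41.3, so the small-x approximation fails. Use the quadratic:
x = (−Kb + √(Kb² + 4·Kb·C₀))/2 = 7.73 × 10^-3 M
pOH = −log(7.73 × 10^-3) = 2.11; pH = 14.00 − 2.11 = 11.89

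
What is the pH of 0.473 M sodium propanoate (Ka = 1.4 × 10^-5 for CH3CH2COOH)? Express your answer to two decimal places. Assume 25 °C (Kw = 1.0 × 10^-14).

pH = 9.26

CH3CH2COO- is the conjugate base of the weak acid CH3CH2COOH.
Kb = Kw/Ka = 1.0×10^-14 / 1.4 × 10^-5 = 7.14 × 10^-10
Kb = [OH-]²/(0.473 − [OH-]) = 7.14 × 10^-10
Since Kb ≪ C₀, [OH-] ≈ √(Kb·C₀) = 1.84 × 10^-5 M.
Check: 0.0039% ionized — well under 5%, approximation valid.
pOH = 4.74, so pH = 14.00 − pOH = 9.26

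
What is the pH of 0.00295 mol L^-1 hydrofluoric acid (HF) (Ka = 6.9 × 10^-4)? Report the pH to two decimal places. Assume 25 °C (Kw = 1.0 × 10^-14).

pH = 2.95

HF ⇌ F- + H+
From the ICE table, Ka = [H+]²/(0.00295 − [H+]) = 6.9 × 10^-4.
[H+] is not negligible relative to C₀; solve [H+]² + 0.00069·[H+] − 2.04e-06 = 0.
[H+] = (−Ka + √(Ka² + 4·Ka·C₀))/2 = 1.12 × 10^-3 M
pH = −log[H+] = −log(1.12 × 10^-3) = 2.95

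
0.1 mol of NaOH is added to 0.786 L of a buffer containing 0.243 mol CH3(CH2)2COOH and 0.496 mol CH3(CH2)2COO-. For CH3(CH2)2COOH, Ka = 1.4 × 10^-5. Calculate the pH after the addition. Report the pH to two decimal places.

pH = 5.47

OH- converts CH3(CH2)2COOH to CH3(CH2)2COO-: CH3(CH2)2COOH → 0.143 mol, CH3(CH2)2COO- → 0.596 mol.
pKa = −log(1.4 × 10^-5) = 4.854
pH = pKa + log([A⁻]/[HA]) = 4.854 + log(0.596/0.143) = 4.854 +0.620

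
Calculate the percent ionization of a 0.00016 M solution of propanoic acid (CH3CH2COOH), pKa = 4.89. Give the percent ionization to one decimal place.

24.6%

CH3CH2COOH ⇌ CH3CH2COO- + H+; let x = [H+] at equilibrium.
Ka = 10^(−4.89) = 1.29 × 10^-5
Ka = x²/(C₀ − x); solving the quadratic gives x = 3.94 × 10^-5 M.
% ionization = x/C₀ × 100% = 3.94 × 10^-5/0.00016 × 100% = 24.6%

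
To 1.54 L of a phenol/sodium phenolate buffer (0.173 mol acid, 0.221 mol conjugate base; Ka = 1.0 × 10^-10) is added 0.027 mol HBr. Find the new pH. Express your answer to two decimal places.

Added H+ converts C6H5O- to C6H5OH: C6H5OH → 0.2 mol, C6H5O- → 0.194 mol.
pKa = −log(1.0 × 10^-10) = 10.000
pH = pKa + log([A⁻]/[HA]) = 10.000 + log(0.194/0.2) = 10.000 -0.013

pH = 9.99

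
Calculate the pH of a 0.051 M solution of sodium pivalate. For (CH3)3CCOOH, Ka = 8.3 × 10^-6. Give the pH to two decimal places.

(CH3)3CCOO- is the conjugate base of the weak acid (CH3)3CCOOH.
Kb = Kw/Ka = 1.0×10^-14 / 8.3 × 10^-6 = 1.20 × 10^-9
Kb = x²/(0.051 − x) = 1.20 × 10^-9
Assume x ≪ 0.051: x ≈ √(1.20 × 10^-9 × 0.051) = 7.82 × 10^-6 M
pOH = −log(7.82 × 10^-6) = 5.11; pH = 14.00 − 5.11 = 8.89

pH = 8.89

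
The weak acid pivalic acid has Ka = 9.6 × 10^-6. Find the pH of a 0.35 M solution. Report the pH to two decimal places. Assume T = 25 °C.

(CH3)3CCOOH ⇌ (CH3)3CCOO- + H+
From the ICE table, Ka = [H+]²/(0.35 − [H+]) = 9.6 × 10^-6.
Since Ka ≪ C₀, [H+] ≈ √(Ka·C₀) = 1.83 × 10^-3 M.
pH = −log[H+] = −log(1.83 × 10^-3) = 2.74

pH = 2.74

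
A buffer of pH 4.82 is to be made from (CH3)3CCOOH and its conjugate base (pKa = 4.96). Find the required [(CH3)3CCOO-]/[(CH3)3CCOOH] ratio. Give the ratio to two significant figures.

pH = pKa + log(r) ⇒ log(r) = 4.82 − 4.96 = -0.14
r = [(CH3)3CCOO-]/[(CH3)3CCOOH] = 10^(-0.14) = 0.724

ratio = 0.72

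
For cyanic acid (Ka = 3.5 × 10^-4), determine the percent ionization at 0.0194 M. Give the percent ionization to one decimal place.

12.6%

HOCN ⇌ OCN- + H+; let x = [H+] at equilibrium.
Ka = x²/(C₀ − x); solving the quadratic gives x = 2.44 × 10^-3 M.
% ionization = x/C₀ × 100% = 2.44 × 10^-3/0.0194 × 100% = 12.6%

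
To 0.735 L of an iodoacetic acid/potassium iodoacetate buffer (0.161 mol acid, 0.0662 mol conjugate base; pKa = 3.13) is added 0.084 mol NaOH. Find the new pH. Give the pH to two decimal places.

OH- converts ICH2COOH to ICH2COO-: ICH2COOH → 0.077 mol, ICH2COO- → 0.15 mol.
pH = pKa + log([A⁻]/[HA]) = 3.13 + log(0.15/0.077) = 3.13 +0.290

pH = 3.42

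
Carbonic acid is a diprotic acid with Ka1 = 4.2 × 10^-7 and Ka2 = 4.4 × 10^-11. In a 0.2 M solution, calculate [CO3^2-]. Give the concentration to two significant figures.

First ionization gives [H+] ≈ [HCO3-] = 2.90 × 10^-4 M.
Second step: Ka2 = [H+][CO3^2-]/[HCO3-] ≈ [CO3^2-] (since [H+] ≈ [HCO3-]).
So [CO3^2-] ≈ Ka2.

4.4 × 10^-11 M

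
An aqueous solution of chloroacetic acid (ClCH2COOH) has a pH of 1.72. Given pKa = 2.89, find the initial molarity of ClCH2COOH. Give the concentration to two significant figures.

[H+] = 10^(-1.72) = 1.91 × 10^-2 M = x
Ka = 10^(−2.89) = 1.29 × 10^-3
Ka = x²/(C₀ − x) ⇒ C₀ = x + x²/Ka
C₀ = 1.91 × 10^-2 + (1.91 × 10^-2)²/(1.29 × 10^-3) = 3.02 × 10^-1 M

C₀ = 3.0 × 10^-1 M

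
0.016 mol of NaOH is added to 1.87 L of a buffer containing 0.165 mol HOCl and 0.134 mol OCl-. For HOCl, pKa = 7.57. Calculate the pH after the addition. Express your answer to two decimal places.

After neutralization: n(HOCl) = 0.149 mol, n(OCl-) = 0.15 mol.
Henderson–Hasselbalch with mole ratio 0.15/0.149: pH = 7.57 + (+0.003)

pH = 7.57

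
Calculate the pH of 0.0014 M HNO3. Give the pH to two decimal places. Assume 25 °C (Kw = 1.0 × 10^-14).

pH = 2.85

HNO3 is a strong acid and dissociates completely, so [H+] = 0.0014 M.
pH = -log(0.0014) = 2.85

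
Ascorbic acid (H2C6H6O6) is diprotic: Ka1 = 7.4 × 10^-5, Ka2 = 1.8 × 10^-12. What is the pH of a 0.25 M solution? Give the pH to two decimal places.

Ka1 ≫ Ka2, so treat the first dissociation as the only significant source of H+.
Ka1 = x²/(0.25 − x) = 7.4 × 10^-5
x ≈ √(7.4 × 10^-5 × 0.25) = 4.30 × 10^-3 M
pH = −log(4.30 × 10^-3) = 2.37

pH = 2.37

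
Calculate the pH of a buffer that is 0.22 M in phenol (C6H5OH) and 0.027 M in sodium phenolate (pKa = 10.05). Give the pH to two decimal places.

pH = 9.14

Henderson–Hasselbalch: pH = pKa + log([C6H5O-]/[C6H5OH]) = 10.05 + log(0.027/0.22)
pH = 10.05 + (-0.911) = 9.14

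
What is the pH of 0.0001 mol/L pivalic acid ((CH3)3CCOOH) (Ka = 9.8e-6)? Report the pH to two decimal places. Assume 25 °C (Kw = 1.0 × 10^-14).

(CH3)3CCOOH ⇌ (CH3)3CCOO- + H+
Ka = [H+]²/(0.0001 − [H+]) = 9.8 × 10^-6
The 5% rule fails; solving [H+]² + Ka·[H+] − Ka·C₀ = 0 exactly:
[H+] = (−Ka + √(Ka² + 4·Ka·C₀))/2 = 2.68 × 10^-5 M
pH = −log(2.68 × 10^-5) = 4.57

pH = 4.57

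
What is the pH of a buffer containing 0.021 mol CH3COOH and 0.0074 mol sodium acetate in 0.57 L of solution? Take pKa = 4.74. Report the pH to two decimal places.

Using pH = pKa + log([base]/[acid]) with [base]/[acid] = 0.0074/0.021:
pH = 4.74 + (-0.453) = 4.29

pH = 4.29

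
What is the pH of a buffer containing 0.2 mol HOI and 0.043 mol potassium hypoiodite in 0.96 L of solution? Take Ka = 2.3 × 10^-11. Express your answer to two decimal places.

pKa = −log(2.3 × 10^-11) = 10.638
Henderson–Hasselbalch: pH = pKa + log([OI-]/[HOI]) = 10.638 + log(0.043/0.2)
pH = 10.638 + (-0.668) = 9.97

pH = 9.97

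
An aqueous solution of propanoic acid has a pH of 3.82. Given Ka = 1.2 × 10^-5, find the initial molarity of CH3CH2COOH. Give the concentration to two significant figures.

C₀ = 2.1 × 10^-3 M

[H+] = 10^(-3.82) = 1.51 × 10^-4 M = x
Ka = x²/(C₀ − x) ⇒ C₀ = x + x²/Ka
C₀ = 1.51 × 10^-4 + (1.51 × 10^-4)²/(1.2 × 10^-5) = 2.05 × 10^-3 M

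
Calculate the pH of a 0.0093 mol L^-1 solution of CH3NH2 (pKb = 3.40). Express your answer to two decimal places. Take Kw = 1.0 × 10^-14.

pH = 11.24

CH3NH2 + H2O ⇌ CH3NH3+ + OH-
Kb = 10^(−3.40) = 3.98 × 10^-4
From the ICE table, Kb = [OH-]²/(0.0093 − [OH-]) = 3.98 × 10^-4.
The 5% rule fails; solving [OH-]² + Kb·[OH-] − Kb·C₀ = 0 exactly:
[OH-] = [−0.000398 + √(0.000398² + 1.48e-05)]/2 = 1.74 × 10^-3 M
pOH = 2.76, so pH = 14.00 − pOH = 11.24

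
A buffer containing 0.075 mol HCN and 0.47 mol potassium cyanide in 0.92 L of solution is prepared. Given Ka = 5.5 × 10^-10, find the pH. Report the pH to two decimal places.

pH = 10.06

pKa = −log(5.5 × 10^-10) = 9.260
Using pH = pKa + log([base]/[acid]) with [base]/[acid] = 0.47/0.075:
pH = 9.260 + (+0.797) = 10.06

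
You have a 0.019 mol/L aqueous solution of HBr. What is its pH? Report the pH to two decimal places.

HBr is a strong acid and dissociates completely, so [H+] = 0.019 M.
pH = -log(0.019) = 1.72

pH = 1.72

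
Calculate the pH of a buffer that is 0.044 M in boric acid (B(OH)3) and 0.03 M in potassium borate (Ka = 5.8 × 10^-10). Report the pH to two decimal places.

pH = 9.07

pKa = −log(5.8 × 10^-10) = 9.237
pH = pKa + log([A⁻]/[HA]) = 9.237 + log(0.03/0.044)
pH = 9.237 + (-0.166) = 9.07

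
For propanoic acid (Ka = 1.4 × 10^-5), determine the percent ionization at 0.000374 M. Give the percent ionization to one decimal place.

CH3CH2COOH ⇌ CH3CH2COO- + H+; let x = [H+] at equilibrium.
Solve x² + 1.4e-05x − 5.24e-09 = 0 → x = 6.57 × 10^-5 M
Fraction ionized = 6.57 × 10^-5 / 0.000374 = 0.1757 → 17.6%

17.6%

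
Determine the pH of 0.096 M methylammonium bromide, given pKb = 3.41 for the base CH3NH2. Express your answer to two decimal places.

CH3NH3+ is the conjugate acid of the weak base CH3NH2.
Kb = 10^(−3.41) = 3.89 × 10^-4
Ka = Kw/Kb = 1.0×10^-14 / 3.89 × 10^-4 = 2.57 × 10^-11
Ka = x²/(0.096 − x) = 2.57 × 10^-11
Assume x ≪ 0.096: x ≈ √(2.57 × 10^-11 × 0.096) = 1.57 × 10^-6 M
pH = −log[H+] = −log(1.57 × 10^-6) = 5.80

pH = 5.80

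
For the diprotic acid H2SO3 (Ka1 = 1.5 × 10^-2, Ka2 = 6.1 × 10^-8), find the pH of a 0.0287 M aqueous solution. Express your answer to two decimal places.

pH = 1.84

Ka1 ≫ Ka2, so treat the first dissociation as the only significant source of H+.
Ka1 = x²/(0.0287 − x) = 1.5 × 10^-2
Solving the quadratic: x = (−Ka1 + √(Ka1² + 4·Ka1·C₀))/2 = 1.46 × 10^-2 M
pH = −log(1.46 × 10^-2) = 1.84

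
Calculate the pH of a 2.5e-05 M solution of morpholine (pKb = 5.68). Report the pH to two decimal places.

C4H8ONH + H2O ⇌ C4H8ONH2+ + OH-
Kb = 10^(−5.68) = 2.09 × 10^-6
From the ICE table, Kb = [OH-]²/(2.5e-05 − [OH-]) = 2.09 × 10^-6.
The 5% rule fails; solving [OH-]² + Kb·[OH-] − Kb·C₀ = 0 exactly:
[OH-] = [−2.09e-06 + √(2.09e-06² + 2.09e-10)]/2 = 6.26 × 10^-6 M
pOH = −log(6.26 × 10^-6) = 5.20; pH = 14.00 − 5.20 = 8.80

pH = 8.80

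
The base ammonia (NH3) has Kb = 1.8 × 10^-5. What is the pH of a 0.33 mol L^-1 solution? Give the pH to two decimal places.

NH3 + H2O ⇌ NH4+ + OH-
Kb = [OH-]²/(0.33 − [OH-]) = 1.8 × 10^-5
Assume [OH-] ≪ 0.33: [OH-] ≈ √(1.8 × 10^-5 × 0.33) = 2.44 × 10^-3 M
Check: 0.74% ionized — well under 5%, approximation valid.
pOH = 2.61, so pH = 14.00 − pOH = 11.39

pH = 11.39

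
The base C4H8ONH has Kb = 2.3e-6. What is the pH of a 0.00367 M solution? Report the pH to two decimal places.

pH = 9.96

C4H8ONH + H2O ⇌ C4H8ONH2+ + OH-
Kb = x²/(0.00367 − x) = 2.3 × 10^-6
Assume x ≪ 0.00367: x ≈ √(2.3 × 10^-6 × 0.00367) = 9.19 × 10^-5 M
pOH = 4.04, so pH = 14.00 − pOH = 9.96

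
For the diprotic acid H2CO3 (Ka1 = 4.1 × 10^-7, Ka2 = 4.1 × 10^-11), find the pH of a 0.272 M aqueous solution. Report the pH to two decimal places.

Since Ka1 ≫ Ka2, the first ionization dominates [H+].
Ka1 = x²/(0.272 − x) = 4.1 × 10^-7
x ≈ √(4.1 × 10^-7 × 0.272) = 3.34 × 10^-4 M
pH = −log(3.34 × 10^-4) = 3.48

pH = 3.48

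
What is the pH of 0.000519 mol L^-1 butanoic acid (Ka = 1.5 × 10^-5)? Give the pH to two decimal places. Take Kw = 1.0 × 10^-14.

CH3(CH2)2COOH ⇌ CH3(CH2)2COO- + H+
From the ICE table, Ka = [H+]²/(0.000519 − [H+]) = 1.5 × 10^-5.
Here C₀/Ka ≈ 34.6, so the small-[H+] approximation fails. Use the quadratic:
[H+] = [−1.5e-05 + √(1.5e-05² + 3.11e-08)]/2 = 8.11 × 10^-5 M
pH = −log[H+] = −log(8.11 × 10^-5) = 4.09

pH = 4.09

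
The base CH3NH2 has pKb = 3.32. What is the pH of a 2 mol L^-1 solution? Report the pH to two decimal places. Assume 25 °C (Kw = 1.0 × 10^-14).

pH = 12.49

CH3NH2 + H2O ⇌ CH3NH3+ + OH-
Kb = 10^(−3.32) = 4.79 × 10^-4
Kb = [OH-]²/(2 − [OH-]) = 4.79 × 10^-4
Assume [OH-] ≪ 2: [OH-] ≈ √(4.79 × 10^-4 × 2) = 3.10 × 10^-2 M
pOH = 1.51, so pH = 14.00 − pOH = 12.49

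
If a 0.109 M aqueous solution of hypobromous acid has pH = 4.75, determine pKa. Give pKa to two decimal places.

[H+] = 10^(-4.75) = 1.78 × 10^-5 M
At equilibrium [HA] = 0.109 − 1.78 × 10^-5 = 1.09 × 10^-1 M
Ka = [H+][A-]/[HA] = (1.78 × 10^-5)² / 1.09 × 10^-1 = 2.91 × 10^-9
pKa = -log(2.91 × 10^-9) = 8.54

pKa = 8.54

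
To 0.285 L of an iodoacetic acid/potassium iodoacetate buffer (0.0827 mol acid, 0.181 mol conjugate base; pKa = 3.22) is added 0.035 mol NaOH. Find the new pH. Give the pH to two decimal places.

pH = 3.88

OH- converts ICH2COOH to ICH2COO-: ICH2COOH → 0.0477 mol, ICH2COO- → 0.216 mol.
pH = pKa + log([A⁻]/[HA]) = 3.22 + log(0.216/0.0477) = 3.22 +0.656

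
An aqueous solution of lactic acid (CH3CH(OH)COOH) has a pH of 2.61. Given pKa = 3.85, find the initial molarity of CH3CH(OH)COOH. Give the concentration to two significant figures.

[H+] = 10^(-2.61) = 2.45 × 10^-3 M = x
Ka = 10^(−3.85) = 1.41 × 10^-4
Ka = x²/(C₀ − x) ⇒ C₀ = x + x²/Ka
C₀ = 2.45 × 10^-3 + (2.45 × 10^-3)²/(1.41 × 10^-4) = 4.50 × 10^-2 M

C₀ = 4.5 × 10^-2 M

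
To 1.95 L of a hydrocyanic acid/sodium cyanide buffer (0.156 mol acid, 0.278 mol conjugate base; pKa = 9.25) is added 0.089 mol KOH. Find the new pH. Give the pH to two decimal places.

pH = 9.99

OH- converts HCN to CN-: HCN → 0.067 mol, CN- → 0.367 mol.
pH = pKa + log([A⁻]/[HA]) = 9.25 + log(0.367/0.067) = 9.25 +0.739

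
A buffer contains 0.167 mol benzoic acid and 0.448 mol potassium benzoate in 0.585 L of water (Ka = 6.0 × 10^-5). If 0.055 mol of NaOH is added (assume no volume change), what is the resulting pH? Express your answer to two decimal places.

After neutralization: n(C6H5COOH) = 0.112 mol, n(C6H5COO-) = 0.503 mol.
pKa = −log(6.0 × 10^-5) = 4.222
pH = pKa + log(n_C6H5COO-/n_C6H5COOH) = 4.222 + log(0.503/0.112) = 4.222 + (+0.652)

pH = 4.87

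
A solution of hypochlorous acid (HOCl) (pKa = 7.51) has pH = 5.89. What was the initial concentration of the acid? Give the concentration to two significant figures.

[H+] = 10^(-5.89) = 1.29 × 10^-6 M = x
Ka = 10^(−7.51) = 3.09 × 10^-8
Ka = x²/(C₀ − x) ⇒ C₀ = x + x²/Ka
C₀ = 1.29 × 10^-6 + (1.29 × 10^-6)²/(3.09 × 10^-8) = 5.51 × 10^-5 M

C₀ = 5.5 × 10^-5 M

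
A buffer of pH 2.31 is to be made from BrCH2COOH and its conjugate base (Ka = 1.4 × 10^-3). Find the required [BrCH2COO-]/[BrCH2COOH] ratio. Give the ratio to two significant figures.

pKa = -log(1.4 × 10^-3) = 2.854
pH = pKa + log(r) ⇒ log(r) = 2.31 − 2.854 = -0.544
r = [BrCH2COO-]/[BrCH2COOH] = 10^(-0.544) = 0.286

ratio = 0.29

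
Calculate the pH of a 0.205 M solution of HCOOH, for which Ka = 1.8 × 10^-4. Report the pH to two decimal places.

HCOOH ⇌ HCOO- + H+
From the ICE table, Ka = x²/(0.205 − x) = 1.8 × 10^-4.
Since Ka ≪ C₀, x ≈ √(Ka·C₀) = 6.07 × 10^-3 M.
Check: 3% ionized — well under 5%, approximation valid.
pH = −log(6.07 × 10^-3) = 2.22

pH = 2.22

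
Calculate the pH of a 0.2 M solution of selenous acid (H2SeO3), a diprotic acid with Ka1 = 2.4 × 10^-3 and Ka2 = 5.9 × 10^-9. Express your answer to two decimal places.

Ka1 ≫ Ka2, so treat the first dissociation as the only significant source of H+.
Ka1 = x²/(0.2 − x) = 2.4 × 10^-3
Solving the quadratic: x = (−Ka1 + √(Ka1² + 4·Ka1·C₀))/2 = 2.07 × 10^-2 M
pH = −log(2.07 × 10^-2) = 1.68

pH = 1.68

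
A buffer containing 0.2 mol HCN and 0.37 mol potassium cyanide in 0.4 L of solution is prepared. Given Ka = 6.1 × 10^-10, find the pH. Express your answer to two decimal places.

pH = 9.48

pKa = −log(6.1 × 10^-10) = 9.215
Using pH = pKa + log([base]/[acid]) with [base]/[acid] = 0.37/0.2:
pH = 9.215 + (+0.267) = 9.48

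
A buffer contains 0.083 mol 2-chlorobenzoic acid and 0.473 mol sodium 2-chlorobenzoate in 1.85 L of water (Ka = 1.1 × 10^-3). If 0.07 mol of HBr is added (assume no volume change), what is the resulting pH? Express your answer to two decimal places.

Added H+ converts ClC6H4COO- to ClC6H4COOH: ClC6H4COOH → 0.153 mol, ClC6H4COO- → 0.403 mol.
pKa = −log(1.1 × 10^-3) = 2.959
pH = pKa + log([A⁻]/[HA]) = 2.959 + log(0.403/0.153) = 2.959 +0.421

pH = 3.38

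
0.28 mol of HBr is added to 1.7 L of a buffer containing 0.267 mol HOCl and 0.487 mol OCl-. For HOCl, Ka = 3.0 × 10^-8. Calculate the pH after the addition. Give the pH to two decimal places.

After neutralization: n(HOCl) = 0.547 mol, n(OCl-) = 0.207 mol.
pKa = −log(3.0 × 10^-8) = 7.523
pH = pKa + log(n_OCl-/n_HOCl) = 7.523 + log(0.207/0.547) = 7.523 + (-0.422)

pH = 7.10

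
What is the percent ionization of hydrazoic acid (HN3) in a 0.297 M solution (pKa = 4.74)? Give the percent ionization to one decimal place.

0.8%

HN3 ⇌ N3- + H+; let x = [H+] at equilibrium.
Ka = 10^(−4.74) = 1.82 × 10^-5
x ≈ √(Ka·C₀) = √(1.82 × 10^-5 × 0.297) = 2.32 × 10^-3 M
% ionization = x/C₀ × 100% = 2.32 × 10^-3/0.297 × 100% = 0.8%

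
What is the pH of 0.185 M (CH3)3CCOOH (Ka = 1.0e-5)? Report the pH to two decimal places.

(CH3)3CCOOH ⇌ (CH3)3CCOO- + H+
From the ICE table, Ka = [H+]²/(0.185 − [H+]) = 1.0 × 10^-5.
Since Ka ≪ C₀, [H+] ≈ √(Ka·C₀) = 1.36 × 10^-3 M.
pH = −log(1.36 × 10^-3) = 2.87

pH = 2.87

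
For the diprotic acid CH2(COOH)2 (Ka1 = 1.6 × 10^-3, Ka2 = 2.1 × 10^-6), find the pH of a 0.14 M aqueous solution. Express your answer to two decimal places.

Since Ka1 ≫ Ka2, the first ionization dominates [H+].
Ka1 = x²/(0.14 − x) = 1.6 × 10^-3
Solving the quadratic: x = (−Ka1 + √(Ka1² + 4·Ka1·C₀))/2 = 1.42 × 10^-2 M
pH = −log(1.42 × 10^-2) = 1.85

pH = 1.85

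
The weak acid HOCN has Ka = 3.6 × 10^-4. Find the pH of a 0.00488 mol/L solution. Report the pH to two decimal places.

HOCN ⇌ OCN- + H+
From the ICE table, Ka = x²/(0.00488 − x) = 3.6 × 10^-4.
Here C₀/Ka ≈ 13.6, so the small-x approximation fails. Use the quadratic:
x = (−Ka + √(Ka² + 4·Ka·C₀))/2 = 1.16 × 10^-3 M
pH = −log(1.16 × 10^-3) = 2.94

pH = 2.94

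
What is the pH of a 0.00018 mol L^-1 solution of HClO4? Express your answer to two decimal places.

HClO4 is a strong acid and dissociates completely, so [H+] = 0.00018 M.
pH = -log(0.00018) = 3.74

pH = 3.74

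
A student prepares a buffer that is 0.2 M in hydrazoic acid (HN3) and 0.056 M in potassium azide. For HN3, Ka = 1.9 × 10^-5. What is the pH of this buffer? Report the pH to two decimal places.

pKa = −log(1.9 × 10^-5) = 4.721
Henderson–Hasselbalch: pH = pKa + log([N3-]/[HN3]) = 4.721 + log(0.056/0.2)
pH = 4.721 + (-0.553) = 4.17

pH = 4.17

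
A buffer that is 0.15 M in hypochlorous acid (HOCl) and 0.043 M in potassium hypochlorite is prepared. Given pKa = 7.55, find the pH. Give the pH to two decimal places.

pH = 7.01

pH = pKa + log([A⁻]/[HA]) = 7.55 + log(0.043/0.15)
pH = 7.55 + (-0.543) = 7.01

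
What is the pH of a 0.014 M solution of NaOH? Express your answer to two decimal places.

NaOH is a strong base; [OH-] = 0.014 M.
pOH = -log(0.014) = 1.85
pH = 14.00 - 1.85 = 12.15

pH = 12.15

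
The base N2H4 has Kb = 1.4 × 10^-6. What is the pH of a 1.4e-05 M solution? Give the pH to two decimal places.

N2H4 + H2O ⇌ N2H5+ + OH-
Kb = x²/(1.4e-05 − x) = 1.4 × 10^-6
x is not negligible relative to C₀; solve x² + 1.4e-06·x − 1.96e-11 = 0.
x = (−Kb + √(Kb² + 4·Kb·C₀))/2 = 3.78 × 10^-6 M
pOH = 5.42, so pH = 14.00 − pOH = 8.58

pH = 8.58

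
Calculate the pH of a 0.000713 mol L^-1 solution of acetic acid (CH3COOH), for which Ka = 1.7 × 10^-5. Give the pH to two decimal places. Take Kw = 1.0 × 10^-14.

CH3COOH ⇌ CH3COO- + H+
Let x = [H+] at equilibrium. Ka = x²/(0.000713 − x).
Here C₀/Ka ≈ 41.9, so the small-x approximation fails. Use the quadratic:
x = [−1.7e-05 + √(1.7e-05² + 4.85e-08)]/2 = 1.02 × 10^-4 M
pH = −log[H+] = −log(1.02 × 10^-4) = 3.99

pH = 3.99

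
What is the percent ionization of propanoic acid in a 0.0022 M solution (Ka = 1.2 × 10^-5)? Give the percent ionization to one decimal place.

7.1%

CH3CH2COOH ⇌ CH3CH2COO- + H+; let x = [H+] at equilibrium.
Solve x² + 1.2e-05x − 2.64e-08 = 0 → x = 1.57 × 10^-4 M
% ionization = x/C₀ × 100% = 1.57 × 10^-4/0.0022 × 100% = 7.1%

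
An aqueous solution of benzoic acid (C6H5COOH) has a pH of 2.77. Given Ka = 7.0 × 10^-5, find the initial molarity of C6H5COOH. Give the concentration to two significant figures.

C₀ = 4.3 × 10^-2 M

[H+] = 10^(-2.77) = 1.70 × 10^-3 M = x
Ka = x²/(C₀ − x) ⇒ C₀ = x + x²/Ka
C₀ = 1.70 × 10^-3 + (1.70 × 10^-3)²/(7.0 × 10^-5) = 4.30 × 10^-2 M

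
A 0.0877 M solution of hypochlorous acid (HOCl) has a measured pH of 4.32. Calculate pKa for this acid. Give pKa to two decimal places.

pKa = 7.58

[H+] = 10^(-4.32) = 4.79 × 10^-5 M
At equilibrium [HA] = 0.0877 − 4.79 × 10^-5 = 8.77 × 10^-2 M
Ka = [H+][A-]/[HA] = (4.79 × 10^-5)² / 8.77 × 10^-2 = 2.62 × 10^-8
pKa = -log(2.62 × 10^-8) = 7.58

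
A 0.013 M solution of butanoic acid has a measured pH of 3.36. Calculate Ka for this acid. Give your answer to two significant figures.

Ka = 1.5 × 10^-5

[H+] = 10^(-3.36) = 4.37 × 10^-4 M
At equilibrium [HA] = 0.013 − 4.37 × 10^-4 = 1.26 × 10^-2 M
Ka = [H+][A-]/[HA] = (4.37 × 10^-4)² / 1.26 × 10^-2 = 1.5 × 10^-5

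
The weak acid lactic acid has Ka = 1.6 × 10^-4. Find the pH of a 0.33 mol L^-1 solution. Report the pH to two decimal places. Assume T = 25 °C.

CH3CH(OH)COOH ⇌ CH3CH(OH)COO- + H+
Ka = [H+]²/(0.33 − [H+]) = 1.6 × 10^-4
Neglecting [H+] in the denominator: [H+] = √(1.6 × 10^-4 × 0.33) = 7.27 × 10^-3 M
Check: 2.2% ionized — well under 5%, approximation valid.
pH = −log[H+] = −log(7.27 × 10^-3) = 2.14

pH = 2.14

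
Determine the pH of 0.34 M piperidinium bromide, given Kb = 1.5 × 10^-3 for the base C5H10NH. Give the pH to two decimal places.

pH = 5.82

C5H10NH2+ is the conjugate acid of the weak base C5H10NH.
Ka = Kw/Kb = 1.0×10^-14 / 1.5 × 10^-3 = 6.67 × 10^-12
Ka = [H+]²/(0.34 − [H+]) = 6.67 × 10^-12
Neglecting [H+] in the denominator: [H+] = √(6.67 × 10^-12 × 0.34) = 1.51 × 10^-6 M
([H+]/C₀ = 0.00044% < 5%, so the approximation holds.)
pH = −log[H+] = −log(1.51 × 10^-6) = 5.82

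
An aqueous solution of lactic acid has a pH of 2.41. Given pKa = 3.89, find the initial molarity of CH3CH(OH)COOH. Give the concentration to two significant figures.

C₀ = 1.2 × 10^-1 M

[H+] = 10^(-2.41) = 3.89 × 10^-3 M = x
Ka = 10^(−3.89) = 1.29 × 10^-4
Ka = x²/(C₀ − x) ⇒ C₀ = x + x²/Ka
C₀ = 3.89 × 10^-3 + (3.89 × 10^-3)²/(1.29 × 10^-4) = 1.21 × 10^-1 M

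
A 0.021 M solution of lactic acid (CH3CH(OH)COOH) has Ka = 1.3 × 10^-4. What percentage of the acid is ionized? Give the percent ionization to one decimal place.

7.6%

CH3CH(OH)COOH ⇌ CH3CH(OH)COO- + H+; let x = [H+] at equilibrium.
Solve x² + 0.00013x − 2.73e-06 = 0 → x = 1.59 × 10^-3 M
Fraction ionized = 1.59 × 10^-3 / 0.021 = 0.0757 → 7.6%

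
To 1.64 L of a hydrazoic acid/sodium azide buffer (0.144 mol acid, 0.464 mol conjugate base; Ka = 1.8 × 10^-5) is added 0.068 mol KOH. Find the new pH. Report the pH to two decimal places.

OH- converts HN3 to N3-: HN3 → 0.076 mol, N3- → 0.532 mol.
pKa = −log(1.8 × 10^-5) = 4.745
pH = pKa + log(n_N3-/n_HN3) = 4.745 + log(0.532/0.076) = 4.745 + (+0.845)

pH = 5.59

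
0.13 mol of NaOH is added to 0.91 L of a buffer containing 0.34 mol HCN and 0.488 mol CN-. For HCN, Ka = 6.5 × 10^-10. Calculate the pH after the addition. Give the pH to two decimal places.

After neutralization: n(HCN) = 0.21 mol, n(CN-) = 0.618 mol.
pKa = −log(6.5 × 10^-10) = 9.187
Henderson–Hasselbalch with mole ratio 0.618/0.21: pH = 9.187 + (+0.469)

pH = 9.66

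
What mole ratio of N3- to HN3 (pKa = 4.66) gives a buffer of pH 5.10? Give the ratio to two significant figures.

pH = pKa + log(r) ⇒ log(r) = 5.10 − 4.66 = +0.44
r = [N3-]/[HN3] = 10^(+0.44) = 2.75

ratio = 2.8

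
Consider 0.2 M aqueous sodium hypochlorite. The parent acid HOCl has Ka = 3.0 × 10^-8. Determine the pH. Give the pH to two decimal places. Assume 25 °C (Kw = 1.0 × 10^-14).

pH = 10.41

OCl- is the conjugate base of the weak acid HOCl.
Kb = Kw/Ka = 1.0×10^-14 / 3.0 × 10^-8 = 3.33 × 10^-7
Kb = [OH-]²/(0.2 − [OH-]) = 3.33 × 10^-7
Assume [OH-] ≪ 0.2: [OH-] ≈ √(3.33 × 10^-7 × 0.2) = 2.58 × 10^-4 M
pOH = −log(2.58 × 10^-4) = 3.59; pH = 14.00 − 3.59 = 10.41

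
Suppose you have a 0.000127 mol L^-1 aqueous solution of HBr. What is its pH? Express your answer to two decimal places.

HBr is a strong acid and dissociates completely, so [H+] = 0.000127 M.
pH = -log(0.000127) = 3.90

pH = 3.90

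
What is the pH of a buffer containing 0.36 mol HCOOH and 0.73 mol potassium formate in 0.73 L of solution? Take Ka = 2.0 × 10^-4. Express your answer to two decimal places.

pH = 4.01

pKa = −log(2.0 × 10^-4) = 3.699
pH = pKa + log([A⁻]/[HA]) = 3.699 + log(0.73/0.36)
pH = 3.699 + (+0.307) = 4.01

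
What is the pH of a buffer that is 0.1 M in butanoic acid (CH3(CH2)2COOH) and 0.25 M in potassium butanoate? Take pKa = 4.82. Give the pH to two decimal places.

pH = pKa + log([A⁻]/[HA]) = 4.82 + log(0.25/0.1)
pH = 4.82 + (+0.398) = 5.22

pH = 5.22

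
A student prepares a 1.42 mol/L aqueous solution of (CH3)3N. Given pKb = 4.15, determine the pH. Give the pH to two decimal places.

pH = 12.00

(CH3)3N + H2O ⇌ (CH3)3NH+ + OH-
Kb = 10^(−4.15) = 7.08 × 10^-5
From the ICE table, Kb = [OH-]²/(1.42 − [OH-]) = 7.08 × 10^-5.
Neglecting [OH-] in the denominator: [OH-] = √(7.08 × 10^-5 × 1.42) = 1.00 × 10^-2 M
Check: 0.71% ionized — well under 5%, approximation valid.
pOH = −log(1.00 × 10^-2) = 2.00; pH = 14.00 − 2.00 = 12.00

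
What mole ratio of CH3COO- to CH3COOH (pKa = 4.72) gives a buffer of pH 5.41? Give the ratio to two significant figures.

ratio = 4.9

pH = pKa + log(r) ⇒ log(r) = 5.41 − 4.72 = +0.69
r = [CH3COO-]/[CH3COOH] = 10^(+0.69) = 4.9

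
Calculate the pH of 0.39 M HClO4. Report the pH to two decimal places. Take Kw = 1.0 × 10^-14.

pH = 0.41

HClO4 is a strong acid and dissociates completely, so [H+] = 0.39 M.
pH = -log(0.39) = 0.41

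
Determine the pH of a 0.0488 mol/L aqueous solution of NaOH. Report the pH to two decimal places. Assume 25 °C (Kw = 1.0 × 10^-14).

NaOH is a strong base; [OH-] = 0.0488 M.
pOH = -log(0.0488) = 1.31
pH = 14.00 - 1.31 = 12.69

pH = 12.69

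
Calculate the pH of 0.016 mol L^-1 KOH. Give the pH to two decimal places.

KOH is a strong base; [OH-] = 0.016 M.
pOH = -log(0.016) = 1.80
pH = 14.00 - 1.80 = 12.20

pH = 12.20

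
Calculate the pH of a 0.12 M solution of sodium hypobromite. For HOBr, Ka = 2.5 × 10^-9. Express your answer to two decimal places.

OBr- is the conjugate base of the weak acid HOBr.
Kb = Kw/Ka = 1.0×10^-14 / 2.5 × 10^-9 = 4.00 × 10^-6
From the ICE table, Kb = [OH-]²/(0.12 − [OH-]) = 4.00 × 10^-6.
Neglecting [OH-] in the denominator: [OH-] = √(4.00 × 10^-6 × 0.12) = 6.93 × 10^-4 M
([OH-]/C₀ = 0.58% < 5%, so the approximation holds.)
pOH = −log(6.93 × 10^-4) = 3.16; pH = 14.00 − 3.16 = 10.84

pH = 10.84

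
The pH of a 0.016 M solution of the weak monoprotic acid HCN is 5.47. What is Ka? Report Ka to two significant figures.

[H+] = 10^(-5.47) = 3.39 × 10^-6 M
At equilibrium [HA] = 0.016 − 3.39 × 10^-6 = 1.60 × 10^-2 M
Ka = [H+][A-]/[HA] = (3.39 × 10^-6)² / 1.60 × 10^-2 = 7.2 × 10^-10

Ka = 7.2 × 10^-10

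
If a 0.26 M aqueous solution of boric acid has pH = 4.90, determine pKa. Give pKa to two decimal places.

[H+] = 10^(-4.90) = 1.26 × 10^-5 M
At equilibrium [HA] = 0.26 − 1.26 × 10^-5 = 2.60 × 10^-1 M
Ka = [H+][A-]/[HA] = (1.26 × 10^-5)² / 2.60 × 10^-1 = 6.11 × 10^-10
pKa = -log(6.11 × 10^-10) = 9.21

pKa = 9.21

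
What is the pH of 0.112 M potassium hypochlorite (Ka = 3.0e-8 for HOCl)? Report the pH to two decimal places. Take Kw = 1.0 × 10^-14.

OCl- is the conjugate base of the weak acid HOCl.
Kb = Kw/Ka = 1.0×10^-14 / 3.0 × 10^-8 = 3.33 × 10^-7
Kb = x²/(0.112 − x) = 3.33 × 10^-7
Assume x ≪ 0.112: x ≈ √(3.33 × 10^-7 × 0.112) = 1.93 × 10^-4 M
pOH = 3.71, so pH = 14.00 − pOH = 10.29

pH = 10.29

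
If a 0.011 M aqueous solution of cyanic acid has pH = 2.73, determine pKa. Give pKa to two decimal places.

pKa = 3.42

[H+] = 10^(-2.73) = 1.86 × 10^-3 M
At equilibrium [HA] = 0.011 − 1.86 × 10^-3 = 9.14 × 10^-3 M
Ka = [H+][A-]/[HA] = (1.86 × 10^-3)² / 9.14 × 10^-3 = 3.79 × 10^-4
pKa = -log(3.79 × 10^-4) = 3.42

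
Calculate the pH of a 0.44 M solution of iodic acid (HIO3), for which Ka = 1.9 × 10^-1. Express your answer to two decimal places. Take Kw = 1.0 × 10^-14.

pH = 0.68

HIO3 ⇌ IO3- + H+
Ka = [H+]²/(0.44 − [H+]) = 1.9 × 10^-1
[H+] is not negligible relative to C₀; solve [H+]² + 0.19·[H+] − 0.0836 = 0.
[H+] = (−Ka + √(Ka² + 4·Ka·C₀))/2 = 2.09 × 10^-1 M
pH = −log(2.09 × 10^-1) = 0.68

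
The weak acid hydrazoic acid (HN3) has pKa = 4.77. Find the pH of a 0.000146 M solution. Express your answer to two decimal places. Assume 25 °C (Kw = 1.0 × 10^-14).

pH = 4.38

HN3 ⇌ N3- + H+
Ka = 10^(−4.77) = 1.70 × 10^-5
Ka = [H+]²/(0.000146 − [H+]) = 1.70 × 10^-5
The 5% rule fails; solving [H+]² + Ka·[H+] − Ka·C₀ = 0 exactly:
[H+] = (−Ka + √(Ka² + 4·Ka·C₀))/2 = 4.20 × 10^-5 M
pH = −log(4.20 × 10^-5) = 4.38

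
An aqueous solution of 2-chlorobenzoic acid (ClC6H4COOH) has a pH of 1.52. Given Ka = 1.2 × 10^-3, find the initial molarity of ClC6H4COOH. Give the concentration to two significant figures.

C₀ = 7.9 × 10^-1 M

[H+] = 10^(-1.52) = 3.02 × 10^-2 M = x
Ka = x²/(C₀ − x) ⇒ C₀ = x + x²/Ka
C₀ = 3.02 × 10^-2 + (3.02 × 10^-2)²/(1.2 × 10^-3) = 7.90 × 10^-1 M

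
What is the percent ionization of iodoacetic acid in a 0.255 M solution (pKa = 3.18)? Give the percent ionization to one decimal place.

ICH2COOH ⇌ ICH2COO- + H+; let x = [H+] at equilibrium.
Ka = 10^(−3.18) = 6.61 × 10^-4
Solve x² + 0.000661x − 0.000169 = 0 → x = 1.27 × 10^-2 M
% ionization = x/C₀ × 100% = 1.27 × 10^-2/0.255 × 100% = 5.0%

5.0%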